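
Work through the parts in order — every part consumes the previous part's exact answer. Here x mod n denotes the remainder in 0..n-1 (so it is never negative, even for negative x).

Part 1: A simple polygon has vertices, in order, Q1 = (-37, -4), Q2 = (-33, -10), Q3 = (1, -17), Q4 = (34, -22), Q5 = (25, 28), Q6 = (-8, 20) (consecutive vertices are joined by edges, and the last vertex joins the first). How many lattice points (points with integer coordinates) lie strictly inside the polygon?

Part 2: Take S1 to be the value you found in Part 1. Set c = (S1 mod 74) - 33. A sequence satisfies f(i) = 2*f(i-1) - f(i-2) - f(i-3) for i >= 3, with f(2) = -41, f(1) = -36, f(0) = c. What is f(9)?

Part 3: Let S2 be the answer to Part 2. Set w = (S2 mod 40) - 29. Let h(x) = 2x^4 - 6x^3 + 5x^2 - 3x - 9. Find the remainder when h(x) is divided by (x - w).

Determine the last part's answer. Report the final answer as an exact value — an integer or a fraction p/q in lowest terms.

749439

Part 1: cross terms: (-37*-10 - -33*-4)=238, (-33*-17 - 1*-10)=571, (1*-22 - 34*-17)=556, (34*28 - 25*-22)=1502, (25*20 - -8*28)=724, (-8*-4 - -37*20)=772; twice the area = |4363| = 4363; area = 4363/2; boundary points = 2 + 1 + 1 + 1 + 1 + 1 = 7; strictly interior points = area - boundary/2 + 1 = 2179; answer 2179
Part 2: S1 = 2179; c = 0; f(3) = 2*(-41) - 1*(-36) - 1*(0) = -46; iterating: f(3)=-46, f(4)=-15, f(5)=57, f(6)=175, f(7)=308, f(8)=384, f(9)=285; answer 285
Part 3: S2 = 285; w = -24; remainder = value at the root: 2*(-24)^4 - 6*(-24)^3 + 5*(-24)^2 - 3*(-24)^1 - 9 = (663552) + (82944) + (2880) + (72) + (-9) = 749439; answer 749439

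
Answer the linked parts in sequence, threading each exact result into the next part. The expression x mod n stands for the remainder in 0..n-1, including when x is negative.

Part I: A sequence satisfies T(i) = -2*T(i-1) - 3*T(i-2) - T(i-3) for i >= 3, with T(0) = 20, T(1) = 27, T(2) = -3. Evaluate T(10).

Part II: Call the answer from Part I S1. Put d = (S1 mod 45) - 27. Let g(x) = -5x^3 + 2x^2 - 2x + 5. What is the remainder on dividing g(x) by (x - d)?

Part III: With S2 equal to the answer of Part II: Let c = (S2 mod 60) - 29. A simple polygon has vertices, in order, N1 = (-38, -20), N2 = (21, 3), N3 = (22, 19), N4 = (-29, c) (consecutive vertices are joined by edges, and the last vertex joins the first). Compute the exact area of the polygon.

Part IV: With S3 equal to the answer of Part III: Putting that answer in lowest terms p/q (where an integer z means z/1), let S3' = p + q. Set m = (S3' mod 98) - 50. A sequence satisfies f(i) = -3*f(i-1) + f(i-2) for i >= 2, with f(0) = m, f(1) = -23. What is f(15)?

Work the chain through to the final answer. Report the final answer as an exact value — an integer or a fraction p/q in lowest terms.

Part I: T(3) = -2*(-3) - 3*(27) - 1*(20) = -95; iterating: T(3)=-95, T(4)=172, T(5)=-56, T(6)=-309, T(7)=614, T(8)=-245, T(9)=-1043, T(10)=2207; answer 2207
Part II: S1 = 2207; d = -25; remainder = value at the root: -5*(-25)^3 + 2*(-25)^2 - 2*(-25)^1 + 5 = (78125) + (1250) + (50) + (5) = 79430; answer 79430
Part III: S2 = 79430; c = 21; cross terms: (-38*3 - 21*-20)=306, (21*19 - 22*3)=333, (22*21 - -29*19)=1013, (-29*-20 - -38*21)=1378; twice the area = |3030| = 3030; area = 1515; answer 1515
Part IV: S3 = 1515; threaded value p + q = 1516; m = -4; f(2) = -3*(-23) + 1*(-4) = 65; iterating: f(2)=65, f(3)=-218, f(4)=719, f(5)=-2375, f(6)=7844, f(7)=-25907, f(8)=85565, f(9)=-282602, f(10)=933371, f(11)=-3082715, f(12)=10181516, f(13)=-33627263, f(14)=111063305, f(15)=-366817178; answer -366817178

-366817178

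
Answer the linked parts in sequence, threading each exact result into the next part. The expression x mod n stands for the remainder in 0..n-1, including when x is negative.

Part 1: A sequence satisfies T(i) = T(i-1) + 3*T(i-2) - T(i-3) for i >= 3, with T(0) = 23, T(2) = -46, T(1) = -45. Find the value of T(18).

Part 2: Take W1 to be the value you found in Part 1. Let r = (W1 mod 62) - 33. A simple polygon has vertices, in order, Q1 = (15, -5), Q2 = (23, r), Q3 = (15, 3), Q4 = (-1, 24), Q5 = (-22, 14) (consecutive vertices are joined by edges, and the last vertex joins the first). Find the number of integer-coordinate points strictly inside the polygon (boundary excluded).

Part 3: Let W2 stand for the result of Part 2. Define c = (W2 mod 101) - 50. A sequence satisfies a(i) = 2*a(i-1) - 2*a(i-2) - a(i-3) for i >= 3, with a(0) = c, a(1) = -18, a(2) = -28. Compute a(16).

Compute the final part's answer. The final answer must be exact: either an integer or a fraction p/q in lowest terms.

Part 1: T(3) = 1*(-46) + 3*(-45) - 1*(23) = -204; iterating: T(3)=-204, T(4)=-297, T(5)=-863, T(6)=-1550, T(7)=-3842, T(8)=-7629, T(9)=-17605, T(10)=-36650, T(11)=-81836, T(12)=-174181, T(13)=-383039, T(14)=-823746, T(15)=-1798682, T(16)=-3886881, T(17)=-8459181, T(18)=-18321142; answer -18321142
Part 2: W1 = -18321142; r = 11; cross terms: (15*11 - 23*-5)=280, (23*3 - 15*11)=-96, (15*24 - -1*3)=363, (-1*14 - -22*24)=514, (-22*-5 - 15*14)=-100; twice the area = |961| = 961; area = 961/2; boundary points = 8 + 8 + 1 + 1 + 1 = 19; strictly interior points = area - boundary/2 + 1 = 472; answer 472
Part 3: W2 = 472; c = 18; a(3) = 2*(-28) - 2*(-18) - 1*(18) = -38; iterating: a(3)=-38, a(4)=-2, a(5)=100, a(6)=242, a(7)=286, a(8)=-12, a(9)=-838, a(10)=-1938, a(11)=-2188, a(12)=338, a(13)=6990, a(14)=15492, a(15)=16666, a(16)=-4642; answer -4642

-4642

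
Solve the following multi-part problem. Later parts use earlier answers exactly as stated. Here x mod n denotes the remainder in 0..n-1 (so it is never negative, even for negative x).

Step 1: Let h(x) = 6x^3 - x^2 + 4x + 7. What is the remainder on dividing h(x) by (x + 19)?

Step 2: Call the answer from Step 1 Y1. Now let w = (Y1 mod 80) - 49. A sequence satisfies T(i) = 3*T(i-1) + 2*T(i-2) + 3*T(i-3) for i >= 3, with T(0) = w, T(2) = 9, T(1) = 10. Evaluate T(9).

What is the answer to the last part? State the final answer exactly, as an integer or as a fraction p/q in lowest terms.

Step 1: remainder = value at the root: 6*(-19)^3 - 1*(-19)^2 + 4*(-19)^1 + 7 = (-41154) + (-361) + (-76) + (7) = -41584; answer -41584
Step 2: Y1 = -41584; w = -33; T(3) = 3*(9) + 2*(10) + 3*(-33) = -52; iterating: T(3)=-52, T(4)=-108, T(5)=-401, T(6)=-1575, T(7)=-5851, T(8)=-21906, T(9)=-82145; answer -82145

-82145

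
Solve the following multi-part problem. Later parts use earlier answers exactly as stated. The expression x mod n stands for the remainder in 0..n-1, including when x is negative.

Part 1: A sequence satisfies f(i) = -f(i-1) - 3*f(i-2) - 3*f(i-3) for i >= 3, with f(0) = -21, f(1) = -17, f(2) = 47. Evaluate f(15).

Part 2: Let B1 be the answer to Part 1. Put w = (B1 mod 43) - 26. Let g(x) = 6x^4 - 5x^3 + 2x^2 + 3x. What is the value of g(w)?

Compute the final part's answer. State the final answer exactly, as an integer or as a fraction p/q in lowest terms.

816886

Part 1: f(3) = -1*(47) - 3*(-17) - 3*(-21) = 67; iterating: f(3)=67, f(4)=-157, f(5)=-185, f(6)=455, f(7)=571, f(8)=-1381, f(9)=-1697, f(10)=4127, f(11)=5107, f(12)=-12397, f(13)=-15305, f(14)=37175, f(15)=45931; answer 45931
Part 2: B1 = 45931; w = -19; 6*(-19)^4 - 5*(-19)^3 + 2*(-19)^2 + 3*(-19)^1 = (781926) + (34295) + (722) + (-57) = 816886; answer 816886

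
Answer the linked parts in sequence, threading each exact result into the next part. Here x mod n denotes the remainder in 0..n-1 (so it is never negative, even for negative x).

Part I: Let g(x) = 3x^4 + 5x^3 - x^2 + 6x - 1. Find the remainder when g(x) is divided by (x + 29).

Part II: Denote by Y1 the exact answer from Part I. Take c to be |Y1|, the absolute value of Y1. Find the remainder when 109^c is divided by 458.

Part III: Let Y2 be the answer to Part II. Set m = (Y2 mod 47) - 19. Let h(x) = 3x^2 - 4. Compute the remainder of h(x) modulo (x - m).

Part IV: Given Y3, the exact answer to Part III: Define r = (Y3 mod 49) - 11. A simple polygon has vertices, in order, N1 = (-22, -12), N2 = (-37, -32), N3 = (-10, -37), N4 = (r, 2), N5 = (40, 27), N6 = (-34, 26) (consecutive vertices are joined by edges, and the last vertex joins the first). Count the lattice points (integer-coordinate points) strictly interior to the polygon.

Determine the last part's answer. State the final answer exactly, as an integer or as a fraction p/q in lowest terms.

Part I: remainder = value at the root: 3*(-29)^4 + 5*(-29)^3 - 1*(-29)^2 + 6*(-29)^1 - 1 = (2121843) + (-121945) + (-841) + (-174) + (-1) = 1998882; answer 1998882
Part II: Y1 = 1998882; c = 1998882; squarings mod 458: 109^1=109, 109^2=431, 109^4=271, 109^8=161, 109^16=273, 109^32=333, 109^64=53, 109^128=61, 109^256=57, 109^512=43, 109^1024=17, 109^2048=289, 109^4096=165, 109^8192=203, 109^16384=447, 109^32768=121, 109^65536=443, 109^131072=225, 109^262144=245, 109^524288=27, 109^1048576=271; 109^1998882 = 109^2 * 109^32 * 109^32768 * 109^131072 * 109^262144 * 109^524288 * 109^1048576 = 11 (mod 458); answer 11
Part III: Y2 = 11; m = -8; remainder = value at the root: 3*(-8)^2 - 4 = (192) + (-4) = 188; answer 188
Part IV: Y3 = 188; r = 30; cross terms: (-22*-32 - -37*-12)=260, (-37*-37 - -10*-32)=1049, (-10*2 - 30*-37)=1090, (30*27 - 40*2)=730, (40*26 - -34*27)=1958, (-34*-12 - -22*26)=980; twice the area = |6067| = 6067; area = 6067/2; boundary points = 5 + 1 + 1 + 5 + 1 + 2 = 15; strictly interior points = area - boundary/2 + 1 = 3027; answer 3027

3027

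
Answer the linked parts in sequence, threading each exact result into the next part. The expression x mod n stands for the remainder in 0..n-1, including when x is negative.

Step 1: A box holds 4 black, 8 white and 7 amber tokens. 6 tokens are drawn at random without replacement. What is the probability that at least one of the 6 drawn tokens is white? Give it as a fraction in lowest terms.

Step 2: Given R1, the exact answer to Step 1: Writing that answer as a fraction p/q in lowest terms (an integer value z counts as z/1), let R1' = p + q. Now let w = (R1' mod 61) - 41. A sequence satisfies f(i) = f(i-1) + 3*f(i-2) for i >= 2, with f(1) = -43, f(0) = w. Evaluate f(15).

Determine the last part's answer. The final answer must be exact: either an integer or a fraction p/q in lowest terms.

-7259335

Step 1: total draws C(19,6) = 27132; complement C(11,6) = 462; favorable 27132 - 462 = 26670; P = 635/646; answer 635/646
Step 2: R1 = 635/646; threaded value p + q = 1281; w = -41; f(2) = 1*(-43) + 3*(-41) = -166; iterating: f(2)=-166, f(3)=-295, f(4)=-793, f(5)=-1678, f(6)=-4057, f(7)=-9091, f(8)=-21262, f(9)=-48535, f(10)=-112321, f(11)=-257926, f(12)=-594889, f(13)=-1368667, f(14)=-3153334, f(15)=-7259335; answer -7259335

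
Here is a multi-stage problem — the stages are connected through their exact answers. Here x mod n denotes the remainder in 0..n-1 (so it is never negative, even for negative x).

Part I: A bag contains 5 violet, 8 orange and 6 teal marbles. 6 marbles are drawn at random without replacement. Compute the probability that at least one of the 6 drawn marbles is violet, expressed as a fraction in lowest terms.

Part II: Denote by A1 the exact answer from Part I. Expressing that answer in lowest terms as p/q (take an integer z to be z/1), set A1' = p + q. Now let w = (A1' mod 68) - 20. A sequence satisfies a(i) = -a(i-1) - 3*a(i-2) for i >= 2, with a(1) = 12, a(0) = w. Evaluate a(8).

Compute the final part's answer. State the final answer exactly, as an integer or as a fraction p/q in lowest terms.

-1179

Part I: total draws C(19,6) = 27132; complement C(14,6) = 3003; favorable 27132 - 3003 = 24129; P = 1149/1292; answer 1149/1292
Part II: A1 = 1149/1292; threaded value p + q = 2441; w = 41; a(2) = -1*(12) - 3*(41) = -135; iterating: a(2)=-135, a(3)=99, a(4)=306, a(5)=-603, a(6)=-315, a(7)=2124, a(8)=-1179; answer -1179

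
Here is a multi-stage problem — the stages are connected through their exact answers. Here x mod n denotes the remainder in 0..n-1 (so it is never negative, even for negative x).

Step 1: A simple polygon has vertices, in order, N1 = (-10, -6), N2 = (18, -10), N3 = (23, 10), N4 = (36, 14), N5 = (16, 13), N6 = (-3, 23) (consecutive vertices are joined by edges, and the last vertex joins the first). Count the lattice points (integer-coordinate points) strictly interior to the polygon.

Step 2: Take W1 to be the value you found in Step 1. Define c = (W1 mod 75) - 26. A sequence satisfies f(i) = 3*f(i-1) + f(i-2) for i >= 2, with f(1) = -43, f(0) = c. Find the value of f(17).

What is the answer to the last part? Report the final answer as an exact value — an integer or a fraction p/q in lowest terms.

Step 1: cross terms: (-10*-10 - 18*-6)=208, (18*10 - 23*-10)=410, (23*14 - 36*10)=-38, (36*13 - 16*14)=244, (16*23 - -3*13)=407, (-3*-6 - -10*23)=248; twice the area = |1479| = 1479; area = 1479/2; boundary points = 4 + 5 + 1 + 1 + 1 + 1 = 13; strictly interior points = area - boundary/2 + 1 = 734; answer 734
Step 2: W1 = 734; c = 33; f(2) = 3*(-43) + 1*(33) = -96; iterating: f(2)=-96, f(3)=-331, f(4)=-1089, f(5)=-3598, f(6)=-11883, f(7)=-39247, f(8)=-129624, f(9)=-428119, f(10)=-1413981, f(11)=-4670062, f(12)=-15424167, f(13)=-50942563, f(14)=-168251856, f(15)=-555698131, f(16)=-1835346249, f(17)=-6061736878; answer -6061736878

-6061736878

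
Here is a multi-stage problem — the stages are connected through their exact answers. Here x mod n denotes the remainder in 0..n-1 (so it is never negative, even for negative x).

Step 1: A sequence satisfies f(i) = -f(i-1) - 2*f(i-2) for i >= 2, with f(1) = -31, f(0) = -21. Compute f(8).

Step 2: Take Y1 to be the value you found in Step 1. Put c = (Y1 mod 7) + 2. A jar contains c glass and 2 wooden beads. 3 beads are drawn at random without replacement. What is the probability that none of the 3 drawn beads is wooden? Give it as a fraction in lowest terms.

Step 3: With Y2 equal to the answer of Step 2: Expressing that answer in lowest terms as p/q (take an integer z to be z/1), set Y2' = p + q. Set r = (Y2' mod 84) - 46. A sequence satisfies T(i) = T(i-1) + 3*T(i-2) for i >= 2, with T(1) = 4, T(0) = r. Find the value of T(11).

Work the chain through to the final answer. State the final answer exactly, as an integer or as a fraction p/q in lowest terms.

Step 1: f(2) = -1*(-31) - 2*(-21) = 73; iterating: f(2)=73, f(3)=-11, f(4)=-135, f(5)=157, f(6)=113, f(7)=-427, f(8)=201; answer 201
Step 2: Y1 = 201; c = 7; total draws C(9,3) = 84; favorable C(7,3) = 35; P = 5/12; answer 5/12
Step 3: Y2 = 5/12; threaded value p + q = 17; r = -29; T(2) = 1*(4) + 3*(-29) = -83; iterating: T(2)=-83, T(3)=-71, T(4)=-320, T(5)=-533, T(6)=-1493, T(7)=-3092, T(8)=-7571, T(9)=-16847, T(10)=-39560, T(11)=-90101; answer -90101

-90101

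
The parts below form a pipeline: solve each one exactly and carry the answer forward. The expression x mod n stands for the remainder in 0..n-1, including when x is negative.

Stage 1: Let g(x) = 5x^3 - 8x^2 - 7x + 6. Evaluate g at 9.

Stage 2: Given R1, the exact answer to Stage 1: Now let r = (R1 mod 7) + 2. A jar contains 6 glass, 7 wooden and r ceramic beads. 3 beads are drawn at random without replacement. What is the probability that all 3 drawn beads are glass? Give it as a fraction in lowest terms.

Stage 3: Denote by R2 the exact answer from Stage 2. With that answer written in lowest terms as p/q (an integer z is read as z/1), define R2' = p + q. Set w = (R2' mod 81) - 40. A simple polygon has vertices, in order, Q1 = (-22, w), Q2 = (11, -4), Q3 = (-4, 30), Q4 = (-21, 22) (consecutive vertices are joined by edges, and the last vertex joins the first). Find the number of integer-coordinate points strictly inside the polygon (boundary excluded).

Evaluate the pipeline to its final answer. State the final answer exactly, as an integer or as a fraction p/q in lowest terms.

1124

Stage 1: 5*(9)^3 - 8*(9)^2 - 7*(9)^1 + 6 = (3645) + (-648) + (-63) + (6) = 2940; answer 2940
Stage 2: R1 = 2940; r = 2; total draws C(15,3) = 455; favorable C(6,3) = 20; P = 4/91; answer 4/91
Stage 3: R2 = 4/91; threaded value p + q = 95; w = -26; cross terms: (-22*-4 - 11*-26)=374, (11*30 - -4*-4)=314, (-4*22 - -21*30)=542, (-21*-26 - -22*22)=1030; twice the area = |2260| = 2260; area = 1130; boundary points = 11 + 1 + 1 + 1 = 14; strictly interior points = area - boundary/2 + 1 = 1124; answer 1124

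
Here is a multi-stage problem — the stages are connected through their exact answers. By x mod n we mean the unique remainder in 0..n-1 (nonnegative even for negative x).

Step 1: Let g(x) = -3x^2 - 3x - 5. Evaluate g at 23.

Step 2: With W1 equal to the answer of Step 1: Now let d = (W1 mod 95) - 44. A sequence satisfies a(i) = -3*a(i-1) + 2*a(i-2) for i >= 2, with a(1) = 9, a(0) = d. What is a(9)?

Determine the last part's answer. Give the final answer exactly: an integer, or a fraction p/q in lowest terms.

138477

Step 1: -3*(23)^2 - 3*(23)^1 - 5 = (-1587) + (-69) + (-5) = -1661; answer -1661
Step 2: W1 = -1661; d = 5; a(2) = -3*(9) + 2*(5) = -17; iterating: a(2)=-17, a(3)=69, a(4)=-241, a(5)=861, a(6)=-3065, a(7)=10917, a(8)=-38881, a(9)=138477; answer 138477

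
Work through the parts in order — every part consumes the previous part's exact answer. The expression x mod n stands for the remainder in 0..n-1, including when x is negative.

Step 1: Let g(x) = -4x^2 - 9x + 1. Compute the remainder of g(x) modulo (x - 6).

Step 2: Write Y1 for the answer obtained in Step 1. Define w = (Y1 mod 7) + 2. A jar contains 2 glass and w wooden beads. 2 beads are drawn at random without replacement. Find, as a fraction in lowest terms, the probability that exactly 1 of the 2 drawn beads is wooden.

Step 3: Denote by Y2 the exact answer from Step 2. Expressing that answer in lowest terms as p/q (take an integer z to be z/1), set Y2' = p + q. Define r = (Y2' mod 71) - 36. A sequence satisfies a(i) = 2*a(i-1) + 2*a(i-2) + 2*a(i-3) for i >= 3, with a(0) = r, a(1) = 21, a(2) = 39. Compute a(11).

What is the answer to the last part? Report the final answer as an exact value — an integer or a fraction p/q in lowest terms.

833432

Step 1: remainder = value at the root: -4*(6)^2 - 9*(6)^1 + 1 = (-144) + (-54) + (1) = -197; answer -197
Step 2: Y1 = -197; w = 8; total draws C(10,2) = 45; favorable C(8,1)*C(2,1) = 16; P = 16/45; answer 16/45
Step 3: Y2 = 16/45; threaded value p + q = 61; r = 25; a(3) = 2*(39) + 2*(21) + 2*(25) = 170; iterating: a(3)=170, a(4)=460, a(5)=1338, a(6)=3936, a(7)=11468, a(8)=33484, a(9)=97776, a(10)=285456, a(11)=833432; answer 833432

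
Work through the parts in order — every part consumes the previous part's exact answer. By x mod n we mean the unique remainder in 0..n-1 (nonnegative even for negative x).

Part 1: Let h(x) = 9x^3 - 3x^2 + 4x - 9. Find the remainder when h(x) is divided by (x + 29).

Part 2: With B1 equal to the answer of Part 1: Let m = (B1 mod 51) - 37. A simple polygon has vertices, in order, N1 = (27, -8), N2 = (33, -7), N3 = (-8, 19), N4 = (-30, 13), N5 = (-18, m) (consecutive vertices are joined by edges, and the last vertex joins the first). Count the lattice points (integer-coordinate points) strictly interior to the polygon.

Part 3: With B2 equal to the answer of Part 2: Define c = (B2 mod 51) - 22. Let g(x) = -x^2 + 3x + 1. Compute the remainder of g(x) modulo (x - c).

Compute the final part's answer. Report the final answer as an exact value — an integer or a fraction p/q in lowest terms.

Part 1: remainder = value at the root: 9*(-29)^3 - 3*(-29)^2 + 4*(-29)^1 - 9 = (-219501) + (-2523) + (-116) + (-9) = -222149; answer -222149
Part 2: B1 = -222149; m = -30; cross terms: (27*-7 - 33*-8)=75, (33*19 - -8*-7)=571, (-8*13 - -30*19)=466, (-30*-30 - -18*13)=1134, (-18*-8 - 27*-30)=954; twice the area = |3200| = 3200; area = 1600; boundary points = 1 + 1 + 2 + 1 + 1 = 6; strictly interior points = area - boundary/2 + 1 = 1598; answer 1598
Part 3: B2 = 1598; c = -5; remainder = value at the root: -1*(-5)^2 + 3*(-5)^1 + 1 = (-25) + (-15) + (1) = -39; answer -39

-39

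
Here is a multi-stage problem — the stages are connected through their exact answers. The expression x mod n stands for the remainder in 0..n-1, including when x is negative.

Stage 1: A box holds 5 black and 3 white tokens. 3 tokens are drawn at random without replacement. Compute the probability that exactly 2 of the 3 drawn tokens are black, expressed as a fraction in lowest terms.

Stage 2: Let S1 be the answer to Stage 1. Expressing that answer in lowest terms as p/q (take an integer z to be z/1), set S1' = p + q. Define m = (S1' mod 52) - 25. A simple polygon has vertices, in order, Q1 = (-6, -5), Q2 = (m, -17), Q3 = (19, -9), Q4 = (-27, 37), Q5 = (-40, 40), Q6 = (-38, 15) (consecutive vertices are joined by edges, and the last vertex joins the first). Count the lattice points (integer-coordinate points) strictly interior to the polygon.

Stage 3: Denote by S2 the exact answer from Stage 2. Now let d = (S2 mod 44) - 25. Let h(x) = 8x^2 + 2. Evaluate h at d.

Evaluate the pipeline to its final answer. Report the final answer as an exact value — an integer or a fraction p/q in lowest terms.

Stage 1: total draws C(8,3) = 56; favorable C(5,2)*C(3,1) = 30; P = 15/28; answer 15/28
Stage 2: S1 = 15/28; threaded value p + q = 43; m = 18; cross terms: (-6*-17 - 18*-5)=192, (18*-9 - 19*-17)=161, (19*37 - -27*-9)=460, (-27*40 - -40*37)=400, (-40*15 - -38*40)=920, (-38*-5 - -6*15)=280; twice the area = |2413| = 2413; area = 2413/2; boundary points = 12 + 1 + 46 + 1 + 1 + 4 = 65; strictly interior points = area - boundary/2 + 1 = 1175; answer 1175
Stage 3: S2 = 1175; d = 6; 8*(6)^2 + 2 = (288) + (2) = 290; answer 290

290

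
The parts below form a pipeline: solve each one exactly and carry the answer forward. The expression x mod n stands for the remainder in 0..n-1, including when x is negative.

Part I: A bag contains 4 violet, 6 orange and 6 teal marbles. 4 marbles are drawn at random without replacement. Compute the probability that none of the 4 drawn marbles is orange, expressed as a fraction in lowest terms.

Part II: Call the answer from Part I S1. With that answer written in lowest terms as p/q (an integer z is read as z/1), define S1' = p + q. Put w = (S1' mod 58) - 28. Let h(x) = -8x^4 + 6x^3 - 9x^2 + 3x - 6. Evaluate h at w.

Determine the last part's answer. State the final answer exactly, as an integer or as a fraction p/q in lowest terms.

Part I: total draws C(16,4) = 1820; favorable C(10,4) = 210; P = 3/26; answer 3/26
Part II: S1 = 3/26; threaded value p + q = 29; w = 1; -8*(1)^4 + 6*(1)^3 - 9*(1)^2 + 3*(1)^1 - 6 = (-8) + (6) + (-9) + (3) + (-6) = -14; answer -14

-14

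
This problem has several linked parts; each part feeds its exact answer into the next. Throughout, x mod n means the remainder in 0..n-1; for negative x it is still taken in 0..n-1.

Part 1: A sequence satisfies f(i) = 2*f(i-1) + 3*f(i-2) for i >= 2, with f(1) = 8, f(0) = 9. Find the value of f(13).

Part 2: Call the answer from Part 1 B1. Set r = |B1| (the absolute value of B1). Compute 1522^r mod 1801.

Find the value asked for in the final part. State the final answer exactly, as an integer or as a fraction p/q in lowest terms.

Part 1: f(2) = 2*(8) + 3*(9) = 43; iterating: f(2)=43, f(3)=110, f(4)=349, f(5)=1028, f(6)=3103, f(7)=9290, f(8)=27889, f(9)=83648, f(10)=250963, f(11)=752870, f(12)=2258629, f(13)=6775868; answer 6775868
Part 2: B1 = 6775868; r = 6775868; squarings mod 1801: 1522^1=1522, 1522^2=398, 1522^4=1717, 1522^8=1653, 1522^16=292, 1522^32=617, 1522^64=678, 1522^128=429, 1522^256=339, 1522^512=1458, 1522^1024=584, 1522^2048=667, 1522^4096=42, 1522^8192=1764, 1522^16384=1369, 1522^32768=1121, 1522^65536=1344, 1522^131072=1734, 1522^262144=887, 1522^524288=1533, 1522^1048576=1585, 1522^2097152=1631, 1522^4194304=84; 1522^6775868 = 1522^4 * 1522^8 * 1522^16 * 1522^32 * 1522^1024 * 1522^8192 * 1522^16384 * 1522^65536 * 1522^131072 * 1522^262144 * 1522^2097152 * 1522^4194304 = 680 (mod 1801); answer 680

680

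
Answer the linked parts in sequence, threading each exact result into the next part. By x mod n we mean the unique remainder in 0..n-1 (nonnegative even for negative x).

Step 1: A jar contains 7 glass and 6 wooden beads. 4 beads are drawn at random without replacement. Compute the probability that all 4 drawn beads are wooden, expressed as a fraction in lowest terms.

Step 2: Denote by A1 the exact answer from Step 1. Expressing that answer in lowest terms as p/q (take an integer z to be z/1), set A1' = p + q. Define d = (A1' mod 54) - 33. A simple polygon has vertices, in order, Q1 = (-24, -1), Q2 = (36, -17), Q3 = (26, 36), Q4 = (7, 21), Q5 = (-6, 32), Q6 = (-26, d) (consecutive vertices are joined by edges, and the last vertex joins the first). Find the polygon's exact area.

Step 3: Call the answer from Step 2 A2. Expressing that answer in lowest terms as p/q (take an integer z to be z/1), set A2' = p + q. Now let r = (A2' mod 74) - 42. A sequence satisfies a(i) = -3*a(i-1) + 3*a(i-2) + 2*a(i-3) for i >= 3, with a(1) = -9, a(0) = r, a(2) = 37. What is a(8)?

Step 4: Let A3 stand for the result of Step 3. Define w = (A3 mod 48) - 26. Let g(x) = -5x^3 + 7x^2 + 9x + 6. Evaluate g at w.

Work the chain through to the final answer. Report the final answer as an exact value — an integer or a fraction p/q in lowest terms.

Step 1: total draws C(13,4) = 715; favorable C(6,4) = 15; P = 3/143; answer 3/143
Step 2: A1 = 3/143; threaded value p + q = 146; d = 5; cross terms: (-24*-17 - 36*-1)=444, (36*36 - 26*-17)=1738, (26*21 - 7*36)=294, (7*32 - -6*21)=350, (-6*5 - -26*32)=802, (-26*-1 - -24*5)=146; twice the area = |3774| = 3774; area = 1887; answer 1887
Step 3: A2 = 1887; threaded value p + q = 1888; r = -4; a(3) = -3*(37) + 3*(-9) + 2*(-4) = -146; iterating: a(3)=-146, a(4)=531, a(5)=-1957, a(6)=7172, a(7)=-26325, a(8)=96577; answer 96577
Step 4: A3 = 96577; w = -25; -5*(-25)^3 + 7*(-25)^2 + 9*(-25)^1 + 6 = (78125) + (4375) + (-225) + (6) = 82281; answer 82281

82281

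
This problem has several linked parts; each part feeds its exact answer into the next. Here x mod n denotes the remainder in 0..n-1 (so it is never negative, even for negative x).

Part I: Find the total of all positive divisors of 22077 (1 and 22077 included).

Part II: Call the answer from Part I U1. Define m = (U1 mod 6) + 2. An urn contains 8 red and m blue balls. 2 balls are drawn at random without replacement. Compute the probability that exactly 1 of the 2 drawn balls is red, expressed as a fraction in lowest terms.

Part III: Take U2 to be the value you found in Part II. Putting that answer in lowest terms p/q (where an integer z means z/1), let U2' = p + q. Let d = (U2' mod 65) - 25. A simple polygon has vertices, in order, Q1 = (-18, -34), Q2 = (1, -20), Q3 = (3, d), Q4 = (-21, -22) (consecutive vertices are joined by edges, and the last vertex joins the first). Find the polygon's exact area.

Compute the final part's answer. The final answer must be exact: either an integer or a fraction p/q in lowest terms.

749

Part I: 22077 = 3^2 * 11 * 223; sigma = (1 + 3 + 9) * (1 + 11) * (1 + 223) = 13 * 12 * 224 = 34944; answer 34944
Part II: U1 = 34944; m = 2; total draws C(10,2) = 45; favorable C(8,1)*C(2,1) = 16; P = 16/45; answer 16/45
Part III: U2 = 16/45; threaded value p + q = 61; d = 36; cross terms: (-18*-20 - 1*-34)=394, (1*36 - 3*-20)=96, (3*-22 - -21*36)=690, (-21*-34 - -18*-22)=318; twice the area = |1498| = 1498; area = 749; answer 749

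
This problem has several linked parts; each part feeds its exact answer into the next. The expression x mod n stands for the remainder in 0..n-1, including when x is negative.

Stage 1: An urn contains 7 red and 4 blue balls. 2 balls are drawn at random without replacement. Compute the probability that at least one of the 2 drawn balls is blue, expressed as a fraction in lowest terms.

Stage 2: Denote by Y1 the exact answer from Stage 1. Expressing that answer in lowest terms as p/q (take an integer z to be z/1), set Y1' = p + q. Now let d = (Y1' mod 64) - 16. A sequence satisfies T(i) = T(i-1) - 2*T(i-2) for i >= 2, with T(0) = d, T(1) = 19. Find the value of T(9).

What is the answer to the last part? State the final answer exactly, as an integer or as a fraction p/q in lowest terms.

Stage 1: total draws C(11,2) = 55; complement C(7,2) = 21; favorable 55 - 21 = 34; P = 34/55; answer 34/55
Stage 2: Y1 = 34/55; threaded value p + q = 89; d = 9; T(2) = 1*(19) - 2*(9) = 1; iterating: T(2)=1, T(3)=-37, T(4)=-39, T(5)=35, T(6)=113, T(7)=43, T(8)=-183, T(9)=-269; answer -269

-269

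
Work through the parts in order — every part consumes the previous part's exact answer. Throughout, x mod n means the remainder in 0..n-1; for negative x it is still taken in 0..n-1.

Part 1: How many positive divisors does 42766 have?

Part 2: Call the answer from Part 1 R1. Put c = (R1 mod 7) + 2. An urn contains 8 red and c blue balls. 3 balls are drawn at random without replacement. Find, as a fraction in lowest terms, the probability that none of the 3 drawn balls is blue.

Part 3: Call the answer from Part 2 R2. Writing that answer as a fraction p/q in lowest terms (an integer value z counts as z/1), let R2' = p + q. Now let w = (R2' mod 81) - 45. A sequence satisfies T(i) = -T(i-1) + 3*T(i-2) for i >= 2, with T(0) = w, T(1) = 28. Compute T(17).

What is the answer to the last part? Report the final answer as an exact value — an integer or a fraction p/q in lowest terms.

26785738

Part 1: 42766 = 2 * 21383; number of divisors = (1+1) * (1+1) = 4; answer 4
Part 2: R1 = 4; c = 6; total draws C(14,3) = 364; favorable C(8,3) = 56; P = 2/13; answer 2/13
Part 3: R2 = 2/13; threaded value p + q = 15; w = -30; T(2) = -1*(28) + 3*(-30) = -118; iterating: T(2)=-118, T(3)=202, T(4)=-556, T(5)=1162, T(6)=-2830, T(7)=6316, T(8)=-14806, T(9)=33754, T(10)=-78172, T(11)=179434, T(12)=-413950, T(13)=952252, T(14)=-2194102, T(15)=5050858, T(16)=-11633164, T(17)=26785738; answer 26785738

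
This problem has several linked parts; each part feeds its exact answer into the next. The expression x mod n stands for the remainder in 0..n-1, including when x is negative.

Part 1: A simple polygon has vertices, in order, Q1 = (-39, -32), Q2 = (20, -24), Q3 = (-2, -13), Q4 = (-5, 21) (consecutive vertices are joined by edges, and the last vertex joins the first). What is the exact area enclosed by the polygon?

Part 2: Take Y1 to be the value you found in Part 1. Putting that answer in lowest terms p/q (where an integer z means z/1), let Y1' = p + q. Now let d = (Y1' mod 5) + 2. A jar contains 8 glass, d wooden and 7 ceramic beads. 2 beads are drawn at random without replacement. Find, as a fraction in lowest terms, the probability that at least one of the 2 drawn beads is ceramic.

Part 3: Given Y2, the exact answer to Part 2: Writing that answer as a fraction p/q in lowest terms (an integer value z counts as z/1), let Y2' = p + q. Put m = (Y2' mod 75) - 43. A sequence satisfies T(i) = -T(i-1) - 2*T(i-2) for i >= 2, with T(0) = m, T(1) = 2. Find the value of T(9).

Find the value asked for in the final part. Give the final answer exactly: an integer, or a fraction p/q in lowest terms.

68

Part 1: cross terms: (-39*-24 - 20*-32)=1576, (20*-13 - -2*-24)=-308, (-2*21 - -5*-13)=-107, (-5*-32 - -39*21)=979; twice the area = |2140| = 2140; area = 1070; answer 1070
Part 2: Y1 = 1070; threaded value p + q = 1071; d = 3; total draws C(18,2) = 153; complement C(11,2) = 55; favorable 153 - 55 = 98; P = 98/153; answer 98/153
Part 3: Y2 = 98/153; threaded value p + q = 251; m = -17; T(2) = -1*(2) - 2*(-17) = 32; iterating: T(2)=32, T(3)=-36, T(4)=-28, T(5)=100, T(6)=-44, T(7)=-156, T(8)=244, T(9)=68; answer 68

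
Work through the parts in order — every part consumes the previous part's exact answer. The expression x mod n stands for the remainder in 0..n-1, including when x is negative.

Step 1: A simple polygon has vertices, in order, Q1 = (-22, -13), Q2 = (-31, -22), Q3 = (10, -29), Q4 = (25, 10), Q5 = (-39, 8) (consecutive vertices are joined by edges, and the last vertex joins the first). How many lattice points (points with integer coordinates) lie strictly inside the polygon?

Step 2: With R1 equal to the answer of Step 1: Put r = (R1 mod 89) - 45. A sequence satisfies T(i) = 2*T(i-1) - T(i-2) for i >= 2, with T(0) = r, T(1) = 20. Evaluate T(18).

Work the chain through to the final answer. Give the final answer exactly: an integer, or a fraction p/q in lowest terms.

Step 1: cross terms: (-22*-22 - -31*-13)=81, (-31*-29 - 10*-22)=1119, (10*10 - 25*-29)=825, (25*8 - -39*10)=590, (-39*-13 - -22*8)=683; twice the area = |3298| = 3298; area = 1649; boundary points = 9 + 1 + 3 + 2 + 1 = 16; strictly interior points = area - boundary/2 + 1 = 1642; answer 1642
Step 2: R1 = 1642; r = -5; T(2) = 2*(20) - 1*(-5) = 45; iterating: T(2)=45, T(3)=70, T(4)=95, T(5)=120, T(6)=145, T(7)=170, T(8)=195, T(9)=220, T(10)=245, T(11)=270, T(12)=295, T(13)=320, T(14)=345, T(15)=370, T(16)=395, T(17)=420, T(18)=445; answer 445

445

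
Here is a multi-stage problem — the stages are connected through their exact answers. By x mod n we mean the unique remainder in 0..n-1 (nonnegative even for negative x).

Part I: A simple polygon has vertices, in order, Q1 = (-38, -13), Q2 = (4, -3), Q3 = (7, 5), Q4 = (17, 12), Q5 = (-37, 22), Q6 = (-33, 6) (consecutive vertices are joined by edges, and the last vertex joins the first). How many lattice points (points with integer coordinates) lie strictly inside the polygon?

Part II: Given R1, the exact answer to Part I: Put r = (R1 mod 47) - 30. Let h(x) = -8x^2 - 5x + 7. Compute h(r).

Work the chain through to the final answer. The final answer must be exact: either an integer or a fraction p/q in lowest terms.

Part I: cross terms: (-38*-3 - 4*-13)=166, (4*5 - 7*-3)=41, (7*12 - 17*5)=-1, (17*22 - -37*12)=818, (-37*6 - -33*22)=504, (-33*-13 - -38*6)=657; twice the area = |2185| = 2185; area = 2185/2; boundary points = 2 + 1 + 1 + 2 + 4 + 1 = 11; strictly interior points = area - boundary/2 + 1 = 1088; answer 1088
Part II: R1 = 1088; r = -23; -8*(-23)^2 - 5*(-23)^1 + 7 = (-4232) + (115) + (7) = -4110; answer -4110

-4110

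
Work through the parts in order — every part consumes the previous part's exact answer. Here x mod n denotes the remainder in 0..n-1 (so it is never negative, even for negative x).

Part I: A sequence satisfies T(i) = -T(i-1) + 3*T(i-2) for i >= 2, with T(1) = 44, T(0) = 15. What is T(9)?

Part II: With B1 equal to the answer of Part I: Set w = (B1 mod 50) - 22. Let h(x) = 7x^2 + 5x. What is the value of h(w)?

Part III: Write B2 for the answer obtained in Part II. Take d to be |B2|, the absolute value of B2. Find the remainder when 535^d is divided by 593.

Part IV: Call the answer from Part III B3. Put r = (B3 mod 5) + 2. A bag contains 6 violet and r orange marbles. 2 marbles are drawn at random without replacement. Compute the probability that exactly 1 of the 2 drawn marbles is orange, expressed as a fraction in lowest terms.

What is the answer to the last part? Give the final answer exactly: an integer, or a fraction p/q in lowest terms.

6/11

Part I: T(2) = -1*(44) + 3*(15) = 1; iterating: T(2)=1, T(3)=131, T(4)=-128, T(5)=521, T(6)=-905, T(7)=2468, T(8)=-5183, T(9)=12587; answer 12587
Part II: B1 = 12587; w = 15; 7*(15)^2 + 5*(15)^1 = (1575) + (75) = 1650; answer 1650
Part III: B2 = 1650; d = 1650; squarings mod 593: 535^1=535, 535^2=399, 535^4=277, 535^8=232, 535^16=454, 535^32=345, 535^64=425, 535^128=353, 535^256=79, 535^512=311, 535^1024=62; 535^1650 = 535^2 * 535^16 * 535^32 * 535^64 * 535^512 * 535^1024 = 154 (mod 593); answer 154
Part IV: B3 = 154; r = 6; total draws C(12,2) = 66; favorable C(6,1)*C(6,1) = 36; P = 6/11; answer 6/11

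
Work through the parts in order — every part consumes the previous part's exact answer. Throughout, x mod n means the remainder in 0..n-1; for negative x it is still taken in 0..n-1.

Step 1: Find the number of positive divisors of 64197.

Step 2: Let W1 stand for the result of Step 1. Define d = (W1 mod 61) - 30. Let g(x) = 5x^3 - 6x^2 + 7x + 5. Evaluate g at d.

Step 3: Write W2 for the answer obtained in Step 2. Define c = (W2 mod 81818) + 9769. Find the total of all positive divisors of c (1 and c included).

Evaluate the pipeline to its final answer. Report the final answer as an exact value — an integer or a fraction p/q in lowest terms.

Step 1: 64197 = 3^2 * 7 * 1019; number of divisors = (2+1) * (1+1) * (1+1) = 12; answer 12
Step 2: W1 = 12; d = -18; 5*(-18)^3 - 6*(-18)^2 + 7*(-18)^1 + 5 = (-29160) + (-1944) + (-126) + (5) = -31225; answer -31225
Step 3: W2 = -31225; c = 60362; 60362 = 2 * 30181; sigma = (1 + 2) * (1 + 30181) = 3 * 30182 = 90546; answer 90546

90546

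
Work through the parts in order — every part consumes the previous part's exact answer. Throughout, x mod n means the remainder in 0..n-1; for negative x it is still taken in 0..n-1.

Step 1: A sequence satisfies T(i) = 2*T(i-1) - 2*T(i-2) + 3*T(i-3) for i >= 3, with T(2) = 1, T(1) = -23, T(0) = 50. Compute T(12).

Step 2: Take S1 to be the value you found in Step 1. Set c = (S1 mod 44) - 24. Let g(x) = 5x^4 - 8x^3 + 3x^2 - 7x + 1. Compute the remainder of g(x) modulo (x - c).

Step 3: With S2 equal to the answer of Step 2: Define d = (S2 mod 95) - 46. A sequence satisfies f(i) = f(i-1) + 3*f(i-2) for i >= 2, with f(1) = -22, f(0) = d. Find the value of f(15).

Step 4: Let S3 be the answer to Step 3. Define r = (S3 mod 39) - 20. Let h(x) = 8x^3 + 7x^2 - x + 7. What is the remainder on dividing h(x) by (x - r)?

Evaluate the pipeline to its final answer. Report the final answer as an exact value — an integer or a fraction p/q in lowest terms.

28567

Step 1: T(3) = 2*(1) - 2*(-23) + 3*(50) = 198; iterating: T(3)=198, T(4)=325, T(5)=257, T(6)=458, T(7)=1377, T(8)=2609, T(9)=3838, T(10)=6589, T(11)=13329, T(12)=24994; answer 24994
Step 2: S1 = 24994; c = -22; remainder = value at the root: 5*(-22)^4 - 8*(-22)^3 + 3*(-22)^2 - 7*(-22)^1 + 1 = (1171280) + (85184) + (1452) + (154) + (1) = 1258071; answer 1258071
Step 3: S2 = 1258071; d = 35; f(2) = 1*(-22) + 3*(35) = 83; iterating: f(2)=83, f(3)=17, f(4)=266, f(5)=317, f(6)=1115, f(7)=2066, f(8)=5411, f(9)=11609, f(10)=27842, f(11)=62669, f(12)=146195, f(13)=334202, f(14)=772787, f(15)=1775393; answer 1775393
Step 4: S3 = 1775393; r = 15; remainder = value at the root: 8*(15)^3 + 7*(15)^2 - 1*(15)^1 + 7 = (27000) + (1575) + (-15) + (7) = 28567; answer 28567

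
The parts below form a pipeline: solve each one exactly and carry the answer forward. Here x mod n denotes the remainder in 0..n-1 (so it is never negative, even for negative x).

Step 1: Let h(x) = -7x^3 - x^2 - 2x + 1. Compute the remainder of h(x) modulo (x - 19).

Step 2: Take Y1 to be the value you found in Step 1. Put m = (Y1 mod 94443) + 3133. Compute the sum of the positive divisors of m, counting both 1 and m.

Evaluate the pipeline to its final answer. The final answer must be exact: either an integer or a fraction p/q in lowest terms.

Step 1: remainder = value at the root: -7*(19)^3 - 1*(19)^2 - 2*(19)^1 + 1 = (-48013) + (-361) + (-38) + (1) = -48411; answer -48411
Step 2: Y1 = -48411; m = 49165; 49165 = 5 * 9833; sigma = (1 + 5) * (1 + 9833) = 6 * 9834 = 59004; answer 59004

59004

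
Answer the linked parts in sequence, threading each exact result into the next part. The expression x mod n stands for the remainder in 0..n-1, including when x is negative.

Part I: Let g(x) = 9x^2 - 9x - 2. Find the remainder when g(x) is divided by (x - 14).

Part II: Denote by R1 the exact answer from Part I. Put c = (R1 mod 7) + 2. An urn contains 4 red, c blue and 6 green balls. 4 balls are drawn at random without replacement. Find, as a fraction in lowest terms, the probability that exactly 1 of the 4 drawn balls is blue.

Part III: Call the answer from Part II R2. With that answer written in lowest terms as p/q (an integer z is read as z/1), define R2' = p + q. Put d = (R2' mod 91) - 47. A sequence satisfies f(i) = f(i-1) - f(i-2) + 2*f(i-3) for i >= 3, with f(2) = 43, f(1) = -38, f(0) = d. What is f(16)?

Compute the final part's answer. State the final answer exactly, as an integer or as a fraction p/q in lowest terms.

-390

Part I: remainder = value at the root: 9*(14)^2 - 9*(14)^1 - 2 = (1764) + (-126) + (-2) = 1636; answer 1636
Part II: R1 = 1636; c = 7; total draws C(17,4) = 2380; favorable C(7,1)*C(10,3) = 840; P = 6/17; answer 6/17
Part III: R2 = 6/17; threaded value p + q = 23; d = -24; f(3) = 1*(43) - 1*(-38) + 2*(-24) = 33; iterating: f(3)=33, f(4)=-86, f(5)=-33, f(6)=119, f(7)=-20, f(8)=-205, f(9)=53, f(10)=218, f(11)=-245, f(12)=-357, f(13)=324, f(14)=191, f(15)=-847, f(16)=-390; answer -390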